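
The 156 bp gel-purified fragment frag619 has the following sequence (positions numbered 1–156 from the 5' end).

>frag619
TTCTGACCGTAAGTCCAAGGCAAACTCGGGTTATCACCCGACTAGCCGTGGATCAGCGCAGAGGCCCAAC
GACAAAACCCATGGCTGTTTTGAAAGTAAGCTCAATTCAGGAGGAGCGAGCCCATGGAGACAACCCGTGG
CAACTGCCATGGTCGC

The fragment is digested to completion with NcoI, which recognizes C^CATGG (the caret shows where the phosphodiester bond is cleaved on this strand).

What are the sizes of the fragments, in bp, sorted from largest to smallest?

NcoI sites (CCATGG) start at positions 79, 122, 147.
NcoI cuts after the first base of each site, so after positions 79, 122, 147.
Linear molecule, 3 cuts → 4 fragments:
  1–79 → 79 bp
  80–122 → 43 bp
  123–147 → 25 bp
  148–156 → 9 bp
Sorted largest to smallest: 79, 43, 25, 9 bp.

79, 43, 25, 9 bp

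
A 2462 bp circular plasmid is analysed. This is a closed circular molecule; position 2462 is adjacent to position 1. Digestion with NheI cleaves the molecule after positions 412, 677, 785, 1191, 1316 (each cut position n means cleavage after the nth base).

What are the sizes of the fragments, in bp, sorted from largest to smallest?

Circular molecule, 5 cuts → 5 fragments:
  677 − 412 = 265 bp
  785 − 677 = 108 bp
  1191 − 785 = 406 bp
  1316 − 1191 = 125 bp
  wrap: 2462 − 1316 + 412 = 1558 bp
Sorted largest to smallest: 1558, 406, 265, 125, 108 bp.

1558, 406, 265, 125, 108 bp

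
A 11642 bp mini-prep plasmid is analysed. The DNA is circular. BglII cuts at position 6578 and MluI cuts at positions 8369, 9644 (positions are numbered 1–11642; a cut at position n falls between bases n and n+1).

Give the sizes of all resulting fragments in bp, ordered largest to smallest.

8576, 1791, 1275 bp

Combined cut positions (sorted): 6578, 8369, 9644.
Circular molecule, 3 cuts → 3 fragments:
  8369 − 6578 = 1791 bp
  9644 − 8369 = 1275 bp
  wrap: 11642 − 9644 + 6578 = 8576 bp
Sorted largest to smallest: 8576, 1791, 1275 bp.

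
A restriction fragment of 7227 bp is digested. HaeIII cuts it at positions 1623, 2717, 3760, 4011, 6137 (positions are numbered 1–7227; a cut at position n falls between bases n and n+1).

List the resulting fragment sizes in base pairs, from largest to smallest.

2126, 1623, 1094, 1090, 1043, 251 bp

Linear molecule, 5 cuts → 6 fragments:
  1623 − 0 = 1623 bp
  2717 − 1623 = 1094 bp
  3760 − 2717 = 1043 bp
  4011 − 3760 = 251 bp
  6137 − 4011 = 2126 bp
  7227 − 6137 = 1090 bp
Sorted largest to smallest: 2126, 1623, 1094, 1090, 1043, 251 bp.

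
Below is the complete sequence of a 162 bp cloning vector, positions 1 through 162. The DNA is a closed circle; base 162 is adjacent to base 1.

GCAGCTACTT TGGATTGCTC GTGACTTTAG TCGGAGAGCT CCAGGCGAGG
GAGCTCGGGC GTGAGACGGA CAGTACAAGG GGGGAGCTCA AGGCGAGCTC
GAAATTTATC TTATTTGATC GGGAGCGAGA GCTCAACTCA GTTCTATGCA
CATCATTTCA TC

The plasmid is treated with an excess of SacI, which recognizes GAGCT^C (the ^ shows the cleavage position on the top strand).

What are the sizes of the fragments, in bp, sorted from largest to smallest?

69, 34, 33, 15, 11 bp

SacI sites (GAGCTC) start at positions 36, 51, 84, 95, 129.
SacI cuts after base 5 of each site (before the last base), so after positions 40, 55, 88, 99, 133.
Circular molecule, 5 cuts → 5 fragments:
  41–55 → 15 bp
  56–88 → 33 bp
  89–99 → 11 bp
  100–133 → 34 bp
  134–162 then 1–40 → 29 + 40 = 69 bp
Sorted largest to smallest: 69, 34, 33, 15, 11 bp.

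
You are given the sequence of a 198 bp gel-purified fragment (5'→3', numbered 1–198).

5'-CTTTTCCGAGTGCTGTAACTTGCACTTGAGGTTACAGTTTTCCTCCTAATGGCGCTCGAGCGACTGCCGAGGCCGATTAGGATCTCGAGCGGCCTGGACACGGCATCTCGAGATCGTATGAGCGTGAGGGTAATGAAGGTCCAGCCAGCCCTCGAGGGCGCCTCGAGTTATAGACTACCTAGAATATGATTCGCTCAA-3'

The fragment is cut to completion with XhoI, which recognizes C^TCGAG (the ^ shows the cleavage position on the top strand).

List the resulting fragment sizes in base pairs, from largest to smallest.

XhoI sites (CTCGAG) start at positions 55, 84, 107, 151, 162.
XhoI cuts after the first base of each site, so after positions 55, 84, 107, 151, 162.
Linear molecule, 5 cuts → 6 fragments:
  1–55 → 55 bp
  56–84 → 29 bp
  85–107 → 23 bp
  108–151 → 44 bp
  152–162 → 11 bp
  163–198 → 36 bp
Sorted largest to smallest: 55, 44, 36, 29, 23, 11 bp.

55, 44, 36, 29, 23, 11 bp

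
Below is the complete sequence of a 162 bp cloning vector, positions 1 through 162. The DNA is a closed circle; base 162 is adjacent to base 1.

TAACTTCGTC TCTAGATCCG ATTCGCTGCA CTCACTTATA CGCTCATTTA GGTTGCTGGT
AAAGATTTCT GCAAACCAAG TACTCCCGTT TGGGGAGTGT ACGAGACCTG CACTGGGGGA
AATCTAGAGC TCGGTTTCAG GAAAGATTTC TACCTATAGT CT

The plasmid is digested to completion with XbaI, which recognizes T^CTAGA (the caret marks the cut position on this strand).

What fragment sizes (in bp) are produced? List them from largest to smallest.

XbaI sites (TCTAGA) start at positions 11, 123.
XbaI cuts after the first base of each site, so after positions 11, 123.
Circular molecule, 2 cuts → 2 fragments:
  12–123 → 112 bp
  124–162 then 1–11 → 39 + 11 = 50 bp
Sorted largest to smallest: 112, 50 bp.

112, 50 bp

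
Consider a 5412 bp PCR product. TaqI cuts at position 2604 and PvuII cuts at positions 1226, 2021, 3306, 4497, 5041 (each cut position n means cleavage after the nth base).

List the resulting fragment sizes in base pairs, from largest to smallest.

1226, 1191, 795, 702, 583, 544, 371 bp

Combined cut positions (sorted): 1226, 2021, 2604, 3306, 4497, 5041.
Linear molecule, 6 cuts → 7 fragments:
  1226 − 0 = 1226 bp
  2021 − 1226 = 795 bp
  2604 − 2021 = 583 bp
  3306 − 2604 = 702 bp
  4497 − 3306 = 1191 bp
  5041 − 4497 = 544 bp
  5412 − 5041 = 371 bp
Sorted largest to smallest: 1226, 1191, 795, 702, 583, 544, 371 bp.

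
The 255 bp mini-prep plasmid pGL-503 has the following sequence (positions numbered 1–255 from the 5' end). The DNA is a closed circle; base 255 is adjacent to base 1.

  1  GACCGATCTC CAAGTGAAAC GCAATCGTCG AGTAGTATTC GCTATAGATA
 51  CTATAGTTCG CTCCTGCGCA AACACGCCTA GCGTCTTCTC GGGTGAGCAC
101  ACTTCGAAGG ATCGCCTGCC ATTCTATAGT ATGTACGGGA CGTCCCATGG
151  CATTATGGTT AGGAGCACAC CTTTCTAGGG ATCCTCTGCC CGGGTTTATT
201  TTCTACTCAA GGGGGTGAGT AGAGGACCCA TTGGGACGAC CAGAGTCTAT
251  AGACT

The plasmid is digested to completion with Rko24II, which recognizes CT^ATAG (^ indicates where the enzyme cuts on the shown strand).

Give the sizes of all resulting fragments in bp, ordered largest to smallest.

123, 73, 50, 9 bp

Rko24II sites (CTATAG) start at positions 42, 51, 124, 247.
Rko24II cuts after base 2 of each site, so after positions 43, 52, 125, 248.
Circular molecule, 4 cuts → 4 fragments:
  44–52 → 9 bp
  53–125 → 73 bp
  126–248 → 123 bp
  249–255 then 1–43 → 7 + 43 = 50 bp
Sorted largest to smallest: 123, 73, 50, 9 bp.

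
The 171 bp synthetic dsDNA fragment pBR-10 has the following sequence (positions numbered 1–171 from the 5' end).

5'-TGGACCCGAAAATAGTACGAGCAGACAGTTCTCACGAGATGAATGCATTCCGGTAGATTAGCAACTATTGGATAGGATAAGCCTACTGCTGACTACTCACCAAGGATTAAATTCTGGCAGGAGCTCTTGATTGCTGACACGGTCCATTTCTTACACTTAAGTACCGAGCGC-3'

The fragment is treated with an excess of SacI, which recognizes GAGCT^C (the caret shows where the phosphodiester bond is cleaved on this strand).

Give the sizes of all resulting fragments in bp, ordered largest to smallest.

The SacI site (GAGCTC) starts at position 121.
SacI cuts after base 5 of each site (before the last base), so after position 125.
Linear molecule, 1 cut → 2 fragments:
  1–125 → 125 bp
  126–171 → 46 bp
Sorted largest to smallest: 125, 46 bp.

125, 46 bp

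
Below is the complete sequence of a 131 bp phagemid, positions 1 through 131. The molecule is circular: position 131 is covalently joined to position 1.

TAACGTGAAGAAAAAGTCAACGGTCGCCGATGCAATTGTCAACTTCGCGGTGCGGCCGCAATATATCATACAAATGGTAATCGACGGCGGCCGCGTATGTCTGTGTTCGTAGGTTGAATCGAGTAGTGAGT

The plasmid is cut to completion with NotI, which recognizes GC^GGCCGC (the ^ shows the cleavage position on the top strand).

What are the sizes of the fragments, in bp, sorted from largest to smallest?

NotI sites (GCGGCCGC) start at positions 52, 87.
NotI cuts after base 2 of each site, so after positions 53, 88.
Circular molecule, 2 cuts → 2 fragments:
  54–88 → 35 bp
  89–131 then 1–53 → 43 + 53 = 96 bp
Sorted largest to smallest: 96, 35 bp.

96, 35 bp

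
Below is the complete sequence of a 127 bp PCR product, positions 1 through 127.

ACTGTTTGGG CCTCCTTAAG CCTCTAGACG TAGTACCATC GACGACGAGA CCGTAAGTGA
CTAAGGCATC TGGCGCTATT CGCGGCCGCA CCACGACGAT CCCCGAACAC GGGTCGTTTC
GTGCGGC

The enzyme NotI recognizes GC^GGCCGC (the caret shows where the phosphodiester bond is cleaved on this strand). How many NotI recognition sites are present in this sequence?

GCGGCCGC occurs starting at position 82.
NotI cuts at 1 site.

1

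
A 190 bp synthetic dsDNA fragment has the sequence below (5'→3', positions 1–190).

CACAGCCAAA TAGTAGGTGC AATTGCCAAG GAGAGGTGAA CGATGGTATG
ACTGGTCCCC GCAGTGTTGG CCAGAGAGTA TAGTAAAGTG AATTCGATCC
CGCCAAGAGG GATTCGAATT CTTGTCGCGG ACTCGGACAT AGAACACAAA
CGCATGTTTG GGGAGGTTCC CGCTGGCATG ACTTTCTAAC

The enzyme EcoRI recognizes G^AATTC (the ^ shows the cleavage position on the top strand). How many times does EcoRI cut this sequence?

2

GAATTC occurs starting at positions 90, 116.
EcoRI cuts at 2 sites.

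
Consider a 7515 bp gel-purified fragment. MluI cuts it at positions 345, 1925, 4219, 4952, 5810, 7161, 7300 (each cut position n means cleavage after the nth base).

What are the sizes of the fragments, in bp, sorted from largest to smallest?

2294, 1580, 1351, 858, 733, 345, 215, 139 bp

Linear molecule, 7 cuts → 8 fragments:
  345 − 0 = 345 bp
  1925 − 345 = 1580 bp
  4219 − 1925 = 2294 bp
  4952 − 4219 = 733 bp
  5810 − 4952 = 858 bp
  7161 − 5810 = 1351 bp
  7300 − 7161 = 139 bp
  7515 − 7300 = 215 bp
Sorted largest to smallest: 2294, 1580, 1351, 858, 733, 345, 215, 139 bp.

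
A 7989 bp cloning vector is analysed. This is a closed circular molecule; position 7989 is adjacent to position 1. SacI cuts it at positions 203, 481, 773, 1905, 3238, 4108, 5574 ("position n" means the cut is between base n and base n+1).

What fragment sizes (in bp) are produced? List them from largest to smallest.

Circular molecule, 7 cuts → 7 fragments:
  481 − 203 = 278 bp
  773 − 481 = 292 bp
  1905 − 773 = 1132 bp
  3238 − 1905 = 1333 bp
  4108 − 3238 = 870 bp
  5574 − 4108 = 1466 bp
  wrap: 7989 − 5574 + 203 = 2618 bp
Sorted largest to smallest: 2618, 1466, 1333, 1132, 870, 292, 278 bp.

2618, 1466, 1333, 1132, 870, 292, 278 bp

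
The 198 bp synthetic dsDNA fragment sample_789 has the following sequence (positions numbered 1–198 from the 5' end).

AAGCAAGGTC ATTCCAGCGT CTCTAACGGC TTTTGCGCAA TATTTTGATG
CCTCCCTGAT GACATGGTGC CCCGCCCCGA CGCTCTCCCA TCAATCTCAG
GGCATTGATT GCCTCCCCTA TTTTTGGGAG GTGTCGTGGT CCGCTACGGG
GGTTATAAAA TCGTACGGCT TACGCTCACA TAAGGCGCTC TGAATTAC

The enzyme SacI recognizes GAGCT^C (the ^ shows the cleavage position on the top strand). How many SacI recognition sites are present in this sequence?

0

No occurrence of GAGCTC is present in the sequence.
SacI does not cut: 0 sites.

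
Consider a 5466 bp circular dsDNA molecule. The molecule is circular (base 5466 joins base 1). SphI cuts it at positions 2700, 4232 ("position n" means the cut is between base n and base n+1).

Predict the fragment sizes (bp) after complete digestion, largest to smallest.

Circular molecule, 2 cuts → 2 fragments:
  4232 − 2700 = 1532 bp
  wrap: 5466 − 4232 + 2700 = 3934 bp
Sorted largest to smallest: 3934, 1532 bp.

3934, 1532 bp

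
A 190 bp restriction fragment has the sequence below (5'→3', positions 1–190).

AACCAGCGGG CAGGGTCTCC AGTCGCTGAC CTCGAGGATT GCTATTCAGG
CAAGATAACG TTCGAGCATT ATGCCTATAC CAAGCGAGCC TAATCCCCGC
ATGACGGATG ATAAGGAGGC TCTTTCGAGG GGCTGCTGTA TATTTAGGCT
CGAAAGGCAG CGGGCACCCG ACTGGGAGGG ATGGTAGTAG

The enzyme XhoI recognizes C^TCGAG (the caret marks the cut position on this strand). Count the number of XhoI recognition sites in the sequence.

CTCGAG occurs starting at position 31.
XhoI cuts at 1 site.

1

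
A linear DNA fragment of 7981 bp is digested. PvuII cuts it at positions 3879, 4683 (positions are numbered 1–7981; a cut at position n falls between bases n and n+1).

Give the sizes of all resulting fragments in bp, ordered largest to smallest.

Linear molecule, 2 cuts → 3 fragments:
  3879 − 0 = 3879 bp
  4683 − 3879 = 804 bp
  7981 − 4683 = 3298 bp
Sorted largest to smallest: 3879, 3298, 804 bp.

3879, 3298, 804 bp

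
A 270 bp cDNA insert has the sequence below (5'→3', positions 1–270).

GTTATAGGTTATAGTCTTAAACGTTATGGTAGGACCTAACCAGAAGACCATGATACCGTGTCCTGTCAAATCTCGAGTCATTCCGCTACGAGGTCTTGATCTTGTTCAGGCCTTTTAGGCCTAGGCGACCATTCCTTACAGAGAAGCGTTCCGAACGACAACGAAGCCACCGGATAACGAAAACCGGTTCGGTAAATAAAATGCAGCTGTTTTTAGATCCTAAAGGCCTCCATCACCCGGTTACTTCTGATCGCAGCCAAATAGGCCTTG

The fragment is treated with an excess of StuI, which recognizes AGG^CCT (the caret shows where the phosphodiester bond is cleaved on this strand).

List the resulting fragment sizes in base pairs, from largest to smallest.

110, 107, 39, 9, 5 bp

StuI sites (AGGCCT) start at positions 108, 117, 224, 263.
StuI cuts after base 3 of each site, so after positions 110, 119, 226, 265.
Linear molecule, 4 cuts → 5 fragments:
  1–110 → 110 bp
  111–119 → 9 bp
  120–226 → 107 bp
  227–265 → 39 bp
  266–270 → 5 bp
Sorted largest to smallest: 110, 107, 39, 9, 5 bp.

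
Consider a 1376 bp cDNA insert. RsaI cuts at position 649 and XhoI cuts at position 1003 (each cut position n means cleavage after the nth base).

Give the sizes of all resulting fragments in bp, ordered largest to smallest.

Combined cut positions (sorted): 649, 1003.
Linear molecule, 2 cuts → 3 fragments:
  649 − 0 = 649 bp
  1003 − 649 = 354 bp
  1376 − 1003 = 373 bp
Sorted largest to smallest: 649, 373, 354 bp.

649, 373, 354 bp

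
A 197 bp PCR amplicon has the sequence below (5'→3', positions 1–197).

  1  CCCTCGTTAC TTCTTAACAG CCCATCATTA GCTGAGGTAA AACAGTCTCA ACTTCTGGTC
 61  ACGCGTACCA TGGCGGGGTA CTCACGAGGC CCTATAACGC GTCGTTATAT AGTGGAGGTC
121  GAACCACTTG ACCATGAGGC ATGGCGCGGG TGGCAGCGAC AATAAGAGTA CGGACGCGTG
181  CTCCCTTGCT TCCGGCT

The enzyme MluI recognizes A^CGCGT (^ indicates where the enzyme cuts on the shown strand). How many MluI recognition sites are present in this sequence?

ACGCGT occurs starting at positions 61, 97, 174.
MluI cuts at 3 sites.

3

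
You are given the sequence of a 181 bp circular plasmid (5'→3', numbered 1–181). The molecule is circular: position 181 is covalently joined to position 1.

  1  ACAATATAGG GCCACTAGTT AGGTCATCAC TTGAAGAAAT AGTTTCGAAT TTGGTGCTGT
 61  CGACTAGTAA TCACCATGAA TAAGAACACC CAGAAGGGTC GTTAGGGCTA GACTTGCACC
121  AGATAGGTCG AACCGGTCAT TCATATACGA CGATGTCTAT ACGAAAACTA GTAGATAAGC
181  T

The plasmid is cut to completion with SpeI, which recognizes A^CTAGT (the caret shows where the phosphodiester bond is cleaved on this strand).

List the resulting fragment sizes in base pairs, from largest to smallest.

SpeI sites (ACTAGT) start at positions 14, 63, 167.
SpeI cuts after the first base of each site, so after positions 14, 63, 167.
Circular molecule, 3 cuts → 3 fragments:
  15–63 → 49 bp
  64–167 → 104 bp
  168–181 then 1–14 → 14 + 14 = 28 bp
Sorted largest to smallest: 104, 49, 28 bp.

104, 49, 28 bp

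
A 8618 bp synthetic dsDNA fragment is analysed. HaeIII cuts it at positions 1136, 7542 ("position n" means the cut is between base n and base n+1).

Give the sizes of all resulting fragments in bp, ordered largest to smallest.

6406, 1136, 1076 bp

Linear molecule, 2 cuts → 3 fragments:
  1136 − 0 = 1136 bp
  7542 − 1136 = 6406 bp
  8618 − 7542 = 1076 bp
Sorted largest to smallest: 6406, 1136, 1076 bp.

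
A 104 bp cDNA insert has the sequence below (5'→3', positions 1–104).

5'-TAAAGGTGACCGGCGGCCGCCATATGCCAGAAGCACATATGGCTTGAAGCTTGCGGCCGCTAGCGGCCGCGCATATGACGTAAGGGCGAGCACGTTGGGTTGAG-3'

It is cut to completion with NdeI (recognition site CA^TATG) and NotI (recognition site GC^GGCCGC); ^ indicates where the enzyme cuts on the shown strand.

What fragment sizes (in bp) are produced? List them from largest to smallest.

NdeI sites (CATATG) start at positions 21, 36, 72.
NdeI cuts after base 2 of each site, so after positions 22, 37, 73.
NotI sites (GCGGCCGC) start at positions 13, 53, 63.
NotI cuts after base 2 of each site, so after positions 14, 54, 64.
Combined cut positions: 14, 22, 37, 54, 64, 73.
Linear molecule, 6 cuts → 7 fragments:
  1–14 → 14 bp
  15–22 → 8 bp
  23–37 → 15 bp
  38–54 → 17 bp
  55–64 → 10 bp
  65–73 → 9 bp
  74–104 → 31 bp
Sorted largest to smallest: 31, 17, 15, 14, 10, 9, 8 bp.

31, 17, 15, 14, 10, 9, 8 bp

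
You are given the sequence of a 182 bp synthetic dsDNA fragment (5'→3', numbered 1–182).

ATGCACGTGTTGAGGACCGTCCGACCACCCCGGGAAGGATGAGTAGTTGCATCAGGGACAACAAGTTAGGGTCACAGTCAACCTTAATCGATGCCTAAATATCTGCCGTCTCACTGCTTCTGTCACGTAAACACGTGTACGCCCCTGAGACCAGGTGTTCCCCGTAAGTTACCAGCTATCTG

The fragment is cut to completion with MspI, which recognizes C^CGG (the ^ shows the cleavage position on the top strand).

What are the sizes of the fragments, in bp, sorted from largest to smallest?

The MspI site (CCGG) starts at position 30.
MspI cuts after the first base of each site, so after position 30.
Linear molecule, 1 cut → 2 fragments:
  1–30 → 30 bp
  31–182 → 152 bp
Sorted largest to smallest: 152, 30 bp.

152, 30 bp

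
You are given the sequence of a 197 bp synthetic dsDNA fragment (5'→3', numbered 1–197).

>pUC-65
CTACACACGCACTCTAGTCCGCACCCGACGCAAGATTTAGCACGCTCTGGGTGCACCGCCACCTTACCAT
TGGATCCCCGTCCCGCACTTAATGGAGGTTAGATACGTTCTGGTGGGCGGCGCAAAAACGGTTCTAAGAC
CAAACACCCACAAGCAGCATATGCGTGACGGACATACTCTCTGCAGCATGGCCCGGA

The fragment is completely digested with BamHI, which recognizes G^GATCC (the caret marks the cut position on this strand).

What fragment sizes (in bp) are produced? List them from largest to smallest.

The BamHI site (GGATCC) starts at position 72.
BamHI cuts after the first base of each site, so after position 72.
Linear molecule, 1 cut → 2 fragments:
  1–72 → 72 bp
  73–197 → 125 bp
Sorted largest to smallest: 125, 72 bp.

125, 72 bp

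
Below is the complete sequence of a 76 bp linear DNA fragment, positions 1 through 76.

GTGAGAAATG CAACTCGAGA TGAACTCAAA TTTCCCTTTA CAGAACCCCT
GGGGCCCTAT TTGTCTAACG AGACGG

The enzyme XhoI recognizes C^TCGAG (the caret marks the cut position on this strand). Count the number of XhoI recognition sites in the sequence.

CTCGAG occurs starting at position 14.
XhoI cuts at 1 site.

1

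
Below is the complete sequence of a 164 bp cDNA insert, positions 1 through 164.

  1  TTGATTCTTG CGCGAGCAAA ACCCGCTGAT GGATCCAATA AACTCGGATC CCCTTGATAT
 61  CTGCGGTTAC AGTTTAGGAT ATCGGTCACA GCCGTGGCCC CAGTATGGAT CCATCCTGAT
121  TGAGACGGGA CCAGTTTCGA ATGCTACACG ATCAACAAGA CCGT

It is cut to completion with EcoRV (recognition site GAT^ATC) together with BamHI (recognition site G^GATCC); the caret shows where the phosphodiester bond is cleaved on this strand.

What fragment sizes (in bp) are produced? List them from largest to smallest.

EcoRV sites (GATATC) start at positions 56, 78.
EcoRV cuts after base 3 of each site, so after positions 58, 80.
BamHI sites (GGATCC) start at positions 31, 46, 107.
BamHI cuts after the first base of each site, so after positions 31, 46, 107.
Combined cut positions: 31, 46, 58, 80, 107.
Linear molecule, 5 cuts → 6 fragments:
  1–31 → 31 bp
  32–46 → 15 bp
  47–58 → 12 bp
  59–80 → 22 bp
  81–107 → 27 bp
  108–164 → 57 bp
Sorted largest to smallest: 57, 31, 27, 22, 15, 12 bp.

57, 31, 27, 22, 15, 12 bp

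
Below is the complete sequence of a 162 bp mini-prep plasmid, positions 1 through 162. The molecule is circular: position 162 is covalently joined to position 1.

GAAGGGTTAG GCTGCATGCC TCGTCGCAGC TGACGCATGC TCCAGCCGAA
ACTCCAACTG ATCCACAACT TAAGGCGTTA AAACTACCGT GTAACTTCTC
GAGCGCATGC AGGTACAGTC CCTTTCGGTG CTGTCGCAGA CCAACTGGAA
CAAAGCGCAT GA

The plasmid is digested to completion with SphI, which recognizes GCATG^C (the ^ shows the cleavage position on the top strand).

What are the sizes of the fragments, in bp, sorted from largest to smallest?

71, 70, 21 bp

SphI sites (GCATGC) start at positions 14, 35, 105.
SphI cuts after base 5 of each site (before the last base), so after positions 18, 39, 109.
Circular molecule, 3 cuts → 3 fragments:
  19–39 → 21 bp
  40–109 → 70 bp
  110–162 then 1–18 → 53 + 18 = 71 bp
Sorted largest to smallest: 71, 70, 21 bp.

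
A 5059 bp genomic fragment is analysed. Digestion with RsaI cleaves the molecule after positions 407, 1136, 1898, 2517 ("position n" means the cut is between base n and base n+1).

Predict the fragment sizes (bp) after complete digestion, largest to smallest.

2542, 762, 729, 619, 407 bp

Linear molecule, 4 cuts → 5 fragments:
  407 − 0 = 407 bp
  1136 − 407 = 729 bp
  1898 − 1136 = 762 bp
  2517 − 1898 = 619 bp
  5059 − 2517 = 2542 bp
Sorted largest to smallest: 2542, 762, 729, 619, 407 bp.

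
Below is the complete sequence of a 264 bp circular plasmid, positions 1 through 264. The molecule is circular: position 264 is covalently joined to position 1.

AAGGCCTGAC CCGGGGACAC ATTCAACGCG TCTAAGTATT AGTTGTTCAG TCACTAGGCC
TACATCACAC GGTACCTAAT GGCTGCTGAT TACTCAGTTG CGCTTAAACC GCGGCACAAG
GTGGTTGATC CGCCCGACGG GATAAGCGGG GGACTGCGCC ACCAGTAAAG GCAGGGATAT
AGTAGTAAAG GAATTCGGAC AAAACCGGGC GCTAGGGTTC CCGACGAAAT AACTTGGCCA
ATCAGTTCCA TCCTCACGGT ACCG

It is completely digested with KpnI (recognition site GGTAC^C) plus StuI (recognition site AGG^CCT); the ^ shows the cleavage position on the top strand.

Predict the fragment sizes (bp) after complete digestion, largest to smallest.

187, 54, 17, 6 bp

KpnI sites (GGTACC) start at positions 71, 258.
KpnI cuts after base 5 of each site (before the last base), so after positions 75, 262.
StuI sites (AGGCCT) start at positions 2, 56.
StuI cuts after base 3 of each site, so after positions 4, 58.
Combined cut positions: 4, 58, 75, 262.
Circular molecule, 4 cuts → 4 fragments:
  5–58 → 54 bp
  59–75 → 17 bp
  76–262 → 187 bp
  263–264 then 1–4 → 2 + 4 = 6 bp
Sorted largest to smallest: 187, 54, 17, 6 bp.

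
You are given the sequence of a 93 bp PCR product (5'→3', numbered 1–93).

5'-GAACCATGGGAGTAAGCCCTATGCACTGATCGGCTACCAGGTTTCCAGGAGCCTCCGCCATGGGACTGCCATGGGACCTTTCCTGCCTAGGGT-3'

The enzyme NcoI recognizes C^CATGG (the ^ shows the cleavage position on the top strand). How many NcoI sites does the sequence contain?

3

CCATGG occurs starting at positions 4, 58, 69.
NcoI cuts at 3 sites.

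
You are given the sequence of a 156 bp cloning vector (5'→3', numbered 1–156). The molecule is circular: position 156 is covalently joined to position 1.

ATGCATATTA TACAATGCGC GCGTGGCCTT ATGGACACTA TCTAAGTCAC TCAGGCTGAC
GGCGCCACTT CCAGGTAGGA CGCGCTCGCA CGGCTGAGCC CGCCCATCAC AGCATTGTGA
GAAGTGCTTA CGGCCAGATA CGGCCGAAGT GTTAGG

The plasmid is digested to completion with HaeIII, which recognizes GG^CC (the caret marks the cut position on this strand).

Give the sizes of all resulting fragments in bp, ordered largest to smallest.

HaeIII sites (GGCC) start at positions 25, 132, 142.
HaeIII cuts after base 2 of each site, so after positions 26, 133, 143.
Circular molecule, 3 cuts → 3 fragments:
  27–133 → 107 bp
  134–143 → 10 bp
  144–156 then 1–26 → 13 + 26 = 39 bp
Sorted largest to smallest: 107, 39, 10 bp.

107, 39, 10 bp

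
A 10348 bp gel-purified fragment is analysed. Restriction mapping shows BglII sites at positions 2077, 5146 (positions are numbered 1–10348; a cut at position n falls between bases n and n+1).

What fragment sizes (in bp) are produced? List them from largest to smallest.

Linear molecule, 2 cuts → 3 fragments:
  2077 − 0 = 2077 bp
  5146 − 2077 = 3069 bp
  10348 − 5146 = 5202 bp
Sorted largest to smallest: 5202, 3069, 2077 bp.

5202, 3069, 2077 bp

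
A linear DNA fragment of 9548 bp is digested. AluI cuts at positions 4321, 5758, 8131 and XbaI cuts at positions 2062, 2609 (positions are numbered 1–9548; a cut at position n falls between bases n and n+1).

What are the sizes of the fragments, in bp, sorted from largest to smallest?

2373, 2062, 1712, 1437, 1417, 547 bp

Combined cut positions (sorted): 2062, 2609, 4321, 5758, 8131.
Linear molecule, 5 cuts → 6 fragments:
  2062 − 0 = 2062 bp
  2609 − 2062 = 547 bp
  4321 − 2609 = 1712 bp
  5758 − 4321 = 1437 bp
  8131 − 5758 = 2373 bp
  9548 − 8131 = 1417 bp
Sorted largest to smallest: 2373, 2062, 1712, 1437, 1417, 547 bp.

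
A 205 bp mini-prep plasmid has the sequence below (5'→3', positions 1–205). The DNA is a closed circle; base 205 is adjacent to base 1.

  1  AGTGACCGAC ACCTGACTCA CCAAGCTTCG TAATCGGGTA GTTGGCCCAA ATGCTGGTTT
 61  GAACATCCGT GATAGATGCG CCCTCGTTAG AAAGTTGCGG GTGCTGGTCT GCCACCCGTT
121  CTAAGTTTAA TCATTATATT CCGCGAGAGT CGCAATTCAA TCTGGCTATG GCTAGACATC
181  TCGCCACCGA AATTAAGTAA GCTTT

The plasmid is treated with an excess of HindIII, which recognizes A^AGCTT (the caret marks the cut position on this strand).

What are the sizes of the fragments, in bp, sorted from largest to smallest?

HindIII sites (AAGCTT) start at positions 23, 199.
HindIII cuts after the first base of each site, so after positions 23, 199.
Circular molecule, 2 cuts → 2 fragments:
  24–199 → 176 bp
  200–205 then 1–23 → 6 + 23 = 29 bp
Sorted largest to smallest: 176, 29 bp.

176, 29 bp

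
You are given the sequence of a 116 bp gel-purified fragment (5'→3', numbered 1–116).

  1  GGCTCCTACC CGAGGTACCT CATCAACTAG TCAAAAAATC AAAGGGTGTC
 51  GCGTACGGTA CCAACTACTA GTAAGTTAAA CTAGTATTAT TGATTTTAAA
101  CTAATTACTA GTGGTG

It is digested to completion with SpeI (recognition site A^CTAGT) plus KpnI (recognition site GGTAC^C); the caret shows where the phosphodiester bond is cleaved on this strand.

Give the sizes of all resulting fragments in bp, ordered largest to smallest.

SpeI sites (ACTAGT) start at positions 26, 67, 80, 107.
SpeI cuts after the first base of each site, so after positions 26, 67, 80, 107.
KpnI sites (GGTACC) start at positions 14, 57.
KpnI cuts after base 5 of each site (before the last base), so after positions 18, 61.
Combined cut positions: 18, 26, 61, 67, 80, 107.
Linear molecule, 6 cuts → 7 fragments:
  1–18 → 18 bp
  19–26 → 8 bp
  27–61 → 35 bp
  62–67 → 6 bp
  68–80 → 13 bp
  81–107 → 27 bp
  108–116 → 9 bp
Sorted largest to smallest: 35, 27, 18, 13, 9, 8, 6 bp.

35, 27, 18, 13, 9, 8, 6 bp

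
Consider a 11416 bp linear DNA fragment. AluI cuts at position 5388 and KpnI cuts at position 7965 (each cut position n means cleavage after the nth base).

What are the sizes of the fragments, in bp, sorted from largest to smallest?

Combined cut positions (sorted): 5388, 7965.
Linear molecule, 2 cuts → 3 fragments:
  5388 − 0 = 5388 bp
  7965 − 5388 = 2577 bp
  11416 − 7965 = 3451 bp
Sorted largest to smallest: 5388, 3451, 2577 bp.

5388, 3451, 2577 bp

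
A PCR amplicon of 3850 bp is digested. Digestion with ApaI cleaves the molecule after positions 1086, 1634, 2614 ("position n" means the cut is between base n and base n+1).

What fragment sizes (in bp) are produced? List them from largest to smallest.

1236, 1086, 980, 548 bp

Linear molecule, 3 cuts → 4 fragments:
  1086 − 0 = 1086 bp
  1634 − 1086 = 548 bp
  2614 − 1634 = 980 bp
  3850 − 2614 = 1236 bp
Sorted largest to smallest: 1236, 1086, 980, 548 bp.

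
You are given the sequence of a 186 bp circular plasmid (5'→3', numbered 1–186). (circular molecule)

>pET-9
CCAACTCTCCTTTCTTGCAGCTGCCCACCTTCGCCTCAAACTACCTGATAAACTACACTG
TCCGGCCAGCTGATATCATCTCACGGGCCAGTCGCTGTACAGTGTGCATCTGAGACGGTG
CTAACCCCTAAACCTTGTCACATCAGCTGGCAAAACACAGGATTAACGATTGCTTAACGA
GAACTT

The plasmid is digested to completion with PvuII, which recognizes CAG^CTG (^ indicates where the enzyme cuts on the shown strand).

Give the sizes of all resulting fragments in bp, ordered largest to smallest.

PvuII sites (CAGCTG) start at positions 18, 67, 144.
PvuII cuts after base 3 of each site, so after positions 20, 69, 146.
Circular molecule, 3 cuts → 3 fragments:
  21–69 → 49 bp
  70–146 → 77 bp
  147–186 then 1–20 → 40 + 20 = 60 bp
Sorted largest to smallest: 77, 60, 49 bp.

77, 60, 49 bp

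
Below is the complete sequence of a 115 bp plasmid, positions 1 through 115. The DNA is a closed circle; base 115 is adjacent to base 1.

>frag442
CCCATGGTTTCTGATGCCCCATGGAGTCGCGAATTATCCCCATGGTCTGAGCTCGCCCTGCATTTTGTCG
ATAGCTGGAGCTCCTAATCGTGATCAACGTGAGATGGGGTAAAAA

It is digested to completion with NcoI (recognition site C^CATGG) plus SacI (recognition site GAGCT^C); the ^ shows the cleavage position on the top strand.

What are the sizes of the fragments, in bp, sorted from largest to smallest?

NcoI sites (CCATGG) start at positions 2, 19, 40.
NcoI cuts after the first base of each site, so after positions 2, 19, 40.
SacI sites (GAGCTC) start at positions 49, 78.
SacI cuts after base 5 of each site (before the last base), so after positions 53, 82.
Combined cut positions: 2, 19, 40, 53, 82.
Circular molecule, 5 cuts → 5 fragments:
  3–19 → 17 bp
  20–40 → 21 bp
  41–53 → 13 bp
  54–82 → 29 bp
  83–115 then 1–2 → 33 + 2 = 35 bp
Sorted largest to smallest: 35, 29, 21, 17, 13 bp.

35, 29, 21, 17, 13 bp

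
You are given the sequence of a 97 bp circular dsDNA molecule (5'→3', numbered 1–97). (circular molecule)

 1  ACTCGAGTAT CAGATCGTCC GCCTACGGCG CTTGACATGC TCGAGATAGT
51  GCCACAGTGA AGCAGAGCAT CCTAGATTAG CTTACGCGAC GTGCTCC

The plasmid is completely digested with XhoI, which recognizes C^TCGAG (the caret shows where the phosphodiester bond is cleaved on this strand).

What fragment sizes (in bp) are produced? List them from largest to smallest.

59, 38 bp

XhoI sites (CTCGAG) start at positions 2, 40.
XhoI cuts after the first base of each site, so after positions 2, 40.
Circular molecule, 2 cuts → 2 fragments:
  3–40 → 38 bp
  41–97 then 1–2 → 57 + 2 = 59 bp
Sorted largest to smallest: 59, 38 bp.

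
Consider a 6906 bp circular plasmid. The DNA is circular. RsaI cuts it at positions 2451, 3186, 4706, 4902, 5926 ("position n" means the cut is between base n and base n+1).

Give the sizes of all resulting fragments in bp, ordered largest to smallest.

3431, 1520, 1024, 735, 196 bp

Circular molecule, 5 cuts → 5 fragments:
  3186 − 2451 = 735 bp
  4706 − 3186 = 1520 bp
  4902 − 4706 = 196 bp
  5926 − 4902 = 1024 bp
  wrap: 6906 − 5926 + 2451 = 3431 bp
Sorted largest to smallest: 3431, 1520, 1024, 735, 196 bp.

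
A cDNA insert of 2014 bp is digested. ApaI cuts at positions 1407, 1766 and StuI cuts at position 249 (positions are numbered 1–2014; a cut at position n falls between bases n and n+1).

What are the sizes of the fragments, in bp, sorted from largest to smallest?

Combined cut positions (sorted): 249, 1407, 1766.
Linear molecule, 3 cuts → 4 fragments:
  249 − 0 = 249 bp
  1407 − 249 = 1158 bp
  1766 − 1407 = 359 bp
  2014 − 1766 = 248 bp
Sorted largest to smallest: 1158, 359, 249, 248 bp.

1158, 359, 249, 248 bp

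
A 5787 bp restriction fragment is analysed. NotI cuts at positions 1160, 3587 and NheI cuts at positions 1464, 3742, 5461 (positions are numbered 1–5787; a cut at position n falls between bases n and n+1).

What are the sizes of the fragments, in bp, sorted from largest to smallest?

2123, 1719, 1160, 326, 304, 155 bp

Combined cut positions (sorted): 1160, 1464, 3587, 3742, 5461.
Linear molecule, 5 cuts → 6 fragments:
  1160 − 0 = 1160 bp
  1464 − 1160 = 304 bp
  3587 − 1464 = 2123 bp
  3742 − 3587 = 155 bp
  5461 − 3742 = 1719 bp
  5787 − 5461 = 326 bp
Sorted largest to smallest: 2123, 1719, 1160, 326, 304, 155 bp.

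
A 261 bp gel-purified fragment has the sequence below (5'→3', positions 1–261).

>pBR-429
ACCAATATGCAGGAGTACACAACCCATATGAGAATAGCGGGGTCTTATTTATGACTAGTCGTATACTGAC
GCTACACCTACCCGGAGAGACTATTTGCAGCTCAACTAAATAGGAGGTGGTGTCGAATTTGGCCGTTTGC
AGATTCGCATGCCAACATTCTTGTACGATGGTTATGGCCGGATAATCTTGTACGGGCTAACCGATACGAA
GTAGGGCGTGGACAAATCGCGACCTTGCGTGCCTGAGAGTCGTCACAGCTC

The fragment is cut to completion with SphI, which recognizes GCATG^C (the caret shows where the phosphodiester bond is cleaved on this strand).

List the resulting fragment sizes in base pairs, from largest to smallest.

The SphI site (GCATGC) starts at position 147.
SphI cuts after base 5 of each site (before the last base), so after position 151.
Linear molecule, 1 cut → 2 fragments:
  1–151 → 151 bp
  152–261 → 110 bp
Sorted largest to smallest: 151, 110 bp.

151, 110 bp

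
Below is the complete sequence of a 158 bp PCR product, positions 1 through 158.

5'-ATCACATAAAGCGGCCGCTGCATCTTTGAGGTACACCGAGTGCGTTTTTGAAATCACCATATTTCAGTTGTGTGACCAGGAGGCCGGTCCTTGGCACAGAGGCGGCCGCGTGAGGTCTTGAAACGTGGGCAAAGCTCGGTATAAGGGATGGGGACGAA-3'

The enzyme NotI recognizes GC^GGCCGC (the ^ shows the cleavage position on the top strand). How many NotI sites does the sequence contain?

GCGGCCGC occurs starting at positions 11, 102.
NotI cuts at 2 sites.

2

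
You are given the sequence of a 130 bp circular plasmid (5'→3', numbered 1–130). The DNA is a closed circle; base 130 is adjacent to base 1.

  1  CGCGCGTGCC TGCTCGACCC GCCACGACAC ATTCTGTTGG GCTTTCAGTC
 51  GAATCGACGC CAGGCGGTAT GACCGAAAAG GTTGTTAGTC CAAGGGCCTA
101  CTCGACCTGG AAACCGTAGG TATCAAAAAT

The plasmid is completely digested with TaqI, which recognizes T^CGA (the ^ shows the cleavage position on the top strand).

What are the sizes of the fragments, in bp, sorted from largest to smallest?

48, 42, 35, 5 bp

TaqI sites (TCGA) start at positions 14, 49, 54, 102.
TaqI cuts after the first base of each site, so after positions 14, 49, 54, 102.
Circular molecule, 4 cuts → 4 fragments:
  15–49 → 35 bp
  50–54 → 5 bp
  55–102 → 48 bp
  103–130 then 1–14 → 28 + 14 = 42 bp
Sorted largest to smallest: 48, 42, 35, 5 bp.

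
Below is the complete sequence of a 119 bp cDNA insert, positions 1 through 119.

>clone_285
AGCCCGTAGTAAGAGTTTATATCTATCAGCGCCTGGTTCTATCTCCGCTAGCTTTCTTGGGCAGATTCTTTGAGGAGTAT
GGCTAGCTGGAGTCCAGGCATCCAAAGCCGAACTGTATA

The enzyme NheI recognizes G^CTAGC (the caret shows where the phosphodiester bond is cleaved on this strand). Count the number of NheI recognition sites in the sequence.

GCTAGC occurs starting at positions 47, 82.
NheI cuts at 2 sites.

2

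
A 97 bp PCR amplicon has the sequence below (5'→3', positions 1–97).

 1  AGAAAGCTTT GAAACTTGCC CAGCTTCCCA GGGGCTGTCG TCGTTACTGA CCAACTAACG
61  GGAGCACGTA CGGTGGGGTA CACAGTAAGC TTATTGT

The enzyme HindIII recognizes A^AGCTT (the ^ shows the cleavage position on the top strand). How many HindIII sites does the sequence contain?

2

AAGCTT occurs starting at positions 4, 87.
HindIII cuts at 2 sites.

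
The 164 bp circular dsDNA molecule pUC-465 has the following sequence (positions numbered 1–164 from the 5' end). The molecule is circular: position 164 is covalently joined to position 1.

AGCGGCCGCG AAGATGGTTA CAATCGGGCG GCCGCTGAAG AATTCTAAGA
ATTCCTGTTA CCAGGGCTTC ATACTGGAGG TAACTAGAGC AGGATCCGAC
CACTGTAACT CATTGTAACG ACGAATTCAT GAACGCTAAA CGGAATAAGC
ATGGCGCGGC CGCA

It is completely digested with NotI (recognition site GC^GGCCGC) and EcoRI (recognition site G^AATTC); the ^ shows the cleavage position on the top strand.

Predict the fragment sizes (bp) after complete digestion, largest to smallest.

74, 34, 26, 11, 10, 9 bp

NotI sites (GCGGCCGC) start at positions 2, 28, 156.
NotI cuts after base 2 of each site, so after positions 3, 29, 157.
EcoRI sites (GAATTC) start at positions 40, 49, 123.
EcoRI cuts after the first base of each site, so after positions 40, 49, 123.
Combined cut positions: 3, 29, 40, 49, 123, 157.
Circular molecule, 6 cuts → 6 fragments:
  4–29 → 26 bp
  30–40 → 11 bp
  41–49 → 9 bp
  50–123 → 74 bp
  124–157 → 34 bp
  158–164 then 1–3 → 7 + 3 = 10 bp
Sorted largest to smallest: 74, 34, 26, 11, 10, 9 bp.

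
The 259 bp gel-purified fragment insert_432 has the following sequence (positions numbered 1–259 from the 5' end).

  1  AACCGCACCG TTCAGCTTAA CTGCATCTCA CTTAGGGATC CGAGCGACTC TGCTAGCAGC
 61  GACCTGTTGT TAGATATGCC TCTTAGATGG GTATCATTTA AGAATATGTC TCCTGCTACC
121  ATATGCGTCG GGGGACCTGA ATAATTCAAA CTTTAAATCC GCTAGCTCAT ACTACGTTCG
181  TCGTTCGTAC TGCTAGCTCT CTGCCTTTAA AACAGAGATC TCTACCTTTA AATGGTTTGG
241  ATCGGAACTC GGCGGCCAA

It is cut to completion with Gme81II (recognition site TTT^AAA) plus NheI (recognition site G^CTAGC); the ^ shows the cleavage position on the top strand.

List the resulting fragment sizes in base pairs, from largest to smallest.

102, 52, 31, 30, 21, 16, 7 bp

Gme81II sites (TTTAAA) start at positions 152, 206, 227.
Gme81II cuts after base 3 of each site, so after positions 154, 208, 229.
NheI sites (GCTAGC) start at positions 52, 161, 192.
NheI cuts after the first base of each site, so after positions 52, 161, 192.
Combined cut positions: 52, 154, 161, 192, 208, 229.
Linear molecule, 6 cuts → 7 fragments:
  1–52 → 52 bp
  53–154 → 102 bp
  155–161 → 7 bp
  162–192 → 31 bp
  193–208 → 16 bp
  209–229 → 21 bp
  230–259 → 30 bp
Sorted largest to smallest: 102, 52, 31, 30, 21, 16, 7 bp.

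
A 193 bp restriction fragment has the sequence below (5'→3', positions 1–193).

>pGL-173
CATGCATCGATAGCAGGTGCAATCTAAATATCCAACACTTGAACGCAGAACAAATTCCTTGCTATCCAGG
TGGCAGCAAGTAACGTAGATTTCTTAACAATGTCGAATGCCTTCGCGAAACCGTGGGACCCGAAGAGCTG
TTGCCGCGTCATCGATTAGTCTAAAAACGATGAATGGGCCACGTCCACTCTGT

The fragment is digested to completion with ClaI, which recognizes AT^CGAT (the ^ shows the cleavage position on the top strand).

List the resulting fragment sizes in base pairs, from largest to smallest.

145, 41, 7 bp

ClaI sites (ATCGAT) start at positions 6, 151.
ClaI cuts after base 2 of each site, so after positions 7, 152.
Linear molecule, 2 cuts → 3 fragments:
  1–7 → 7 bp
  8–152 → 145 bp
  153–193 → 41 bp
Sorted largest to smallest: 145, 41, 7 bp.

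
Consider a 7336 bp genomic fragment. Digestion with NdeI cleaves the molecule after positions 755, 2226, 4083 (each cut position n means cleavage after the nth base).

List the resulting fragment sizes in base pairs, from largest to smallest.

Linear molecule, 3 cuts → 4 fragments:
  755 − 0 = 755 bp
  2226 − 755 = 1471 bp
  4083 − 2226 = 1857 bp
  7336 − 4083 = 3253 bp
Sorted largest to smallest: 3253, 1857, 1471, 755 bp.

3253, 1857, 1471, 755 bp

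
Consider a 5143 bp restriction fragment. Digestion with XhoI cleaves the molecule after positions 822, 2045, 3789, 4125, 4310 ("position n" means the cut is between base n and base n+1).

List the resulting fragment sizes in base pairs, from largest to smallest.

Linear molecule, 5 cuts → 6 fragments:
  822 − 0 = 822 bp
  2045 − 822 = 1223 bp
  3789 − 2045 = 1744 bp
  4125 − 3789 = 336 bp
  4310 − 4125 = 185 bp
  5143 − 4310 = 833 bp
Sorted largest to smallest: 1744, 1223, 833, 822, 336, 185 bp.

1744, 1223, 833, 822, 336, 185 bp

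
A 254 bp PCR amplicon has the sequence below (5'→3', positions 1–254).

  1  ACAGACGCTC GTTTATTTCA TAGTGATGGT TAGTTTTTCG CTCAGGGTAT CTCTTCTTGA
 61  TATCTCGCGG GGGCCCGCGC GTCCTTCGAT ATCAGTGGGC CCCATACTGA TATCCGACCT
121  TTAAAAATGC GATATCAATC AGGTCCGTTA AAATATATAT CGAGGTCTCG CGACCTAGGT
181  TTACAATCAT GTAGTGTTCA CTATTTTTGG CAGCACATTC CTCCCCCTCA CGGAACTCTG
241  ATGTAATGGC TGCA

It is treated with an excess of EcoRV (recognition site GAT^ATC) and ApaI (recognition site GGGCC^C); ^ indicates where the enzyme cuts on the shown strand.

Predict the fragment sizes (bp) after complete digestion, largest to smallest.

EcoRV sites (GATATC) start at positions 59, 88, 109, 131.
EcoRV cuts after base 3 of each site, so after positions 61, 90, 111, 133.
ApaI sites (GGGCCC) start at positions 71, 97.
ApaI cuts after base 5 of each site (before the last base), so after positions 75, 101.
Combined cut positions: 61, 75, 90, 101, 111, 133.
Linear molecule, 6 cuts → 7 fragments:
  1–61 → 61 bp
  62–75 → 14 bp
  76–90 → 15 bp
  91–101 → 11 bp
  102–111 → 10 bp
  112–133 → 22 bp
  134–254 → 121 bp
Sorted largest to smallest: 121, 61, 22, 15, 14, 11, 10 bp.

121, 61, 22, 15, 14, 11, 10 bp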